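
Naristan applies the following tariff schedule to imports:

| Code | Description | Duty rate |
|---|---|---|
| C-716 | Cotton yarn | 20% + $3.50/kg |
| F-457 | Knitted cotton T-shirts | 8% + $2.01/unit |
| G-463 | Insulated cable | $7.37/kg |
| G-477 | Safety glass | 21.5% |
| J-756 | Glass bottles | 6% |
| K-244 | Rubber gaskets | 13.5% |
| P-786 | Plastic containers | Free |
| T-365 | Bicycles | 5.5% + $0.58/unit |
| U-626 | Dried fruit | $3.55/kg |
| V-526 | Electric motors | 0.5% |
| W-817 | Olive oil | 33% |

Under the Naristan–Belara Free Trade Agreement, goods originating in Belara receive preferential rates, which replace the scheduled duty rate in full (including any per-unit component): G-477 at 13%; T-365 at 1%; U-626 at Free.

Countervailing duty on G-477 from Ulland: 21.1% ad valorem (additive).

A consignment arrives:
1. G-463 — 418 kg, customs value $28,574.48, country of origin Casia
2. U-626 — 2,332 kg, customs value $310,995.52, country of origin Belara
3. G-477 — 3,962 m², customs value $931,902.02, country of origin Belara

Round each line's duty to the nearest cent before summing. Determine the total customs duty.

Line 1 (G-463, Casia, 418 kg, $28,574.48):
Base rate for G-463 is $7.37/kg.
Duty = 418 × $7.37 = $3,080.66.
Line 2 (U-626, Belara, 2,332 kg, $310,995.52):
Base rate for U-626 is $3.55/kg.
Origin Belara qualifies under the Naristan–Belara agreement and U-626 is covered: preferential rate Free applies instead.
Duty = $310,995.52 × 0% = $0.00.
Line 3 (G-477, Belara, 3,962 m², $931,902.02):
Base rate for G-477 is 21.5%.
Origin Belara qualifies under the Naristan–Belara agreement and G-477 is covered: preferential rate 13% applies instead.
The additional-duty order on G-477 targets Ulland, not Belara; it does not apply.
Duty = $931,902.02 × 13% = $121,147.26.
Total = $3,080.66 + $0.00 + $121,147.26 = $124,227.92.

$124,227.92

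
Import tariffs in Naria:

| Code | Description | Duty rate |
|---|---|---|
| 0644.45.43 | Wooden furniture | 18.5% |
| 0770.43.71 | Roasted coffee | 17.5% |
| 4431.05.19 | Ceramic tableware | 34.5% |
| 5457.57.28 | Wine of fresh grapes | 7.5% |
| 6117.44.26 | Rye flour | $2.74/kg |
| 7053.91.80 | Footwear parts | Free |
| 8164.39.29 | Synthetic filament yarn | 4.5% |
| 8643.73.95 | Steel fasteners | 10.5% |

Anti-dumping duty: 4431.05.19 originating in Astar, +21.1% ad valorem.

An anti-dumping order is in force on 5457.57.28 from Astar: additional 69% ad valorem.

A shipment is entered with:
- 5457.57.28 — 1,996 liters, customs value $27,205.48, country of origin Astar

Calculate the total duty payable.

Line 1 (5457.57.28, Astar, 1,996 liters, $27,205.48):
Base rate for 5457.57.28 is 7.5%.
Additional duty on 5457.57.28 from Astar: +69%. Applied ad valorem rate: 7.5% + 69% = 76.5%.
Duty = $27,205.48 × 76.5% = $20,812.19.

$20,812.19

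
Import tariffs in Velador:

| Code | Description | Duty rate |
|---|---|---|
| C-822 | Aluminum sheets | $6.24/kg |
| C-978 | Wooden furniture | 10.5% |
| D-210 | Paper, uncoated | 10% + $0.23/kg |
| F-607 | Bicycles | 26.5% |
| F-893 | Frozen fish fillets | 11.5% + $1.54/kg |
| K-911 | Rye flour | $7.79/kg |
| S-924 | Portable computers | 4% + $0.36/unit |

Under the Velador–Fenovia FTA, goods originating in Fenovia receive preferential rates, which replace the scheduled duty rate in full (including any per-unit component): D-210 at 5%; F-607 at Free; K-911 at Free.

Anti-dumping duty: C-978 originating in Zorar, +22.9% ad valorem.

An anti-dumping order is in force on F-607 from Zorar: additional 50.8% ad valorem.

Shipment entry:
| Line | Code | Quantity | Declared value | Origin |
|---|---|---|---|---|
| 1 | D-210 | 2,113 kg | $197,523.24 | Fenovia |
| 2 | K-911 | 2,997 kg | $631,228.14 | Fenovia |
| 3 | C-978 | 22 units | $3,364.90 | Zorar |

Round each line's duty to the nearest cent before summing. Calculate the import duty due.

$11,000.04

Line 1 (D-210, Fenovia, 2,113 kg, $197,523.24):
Base rate for D-210 is 10% + $0.23/kg.
Origin Fenovia qualifies under the Velador–Fenovia agreement and D-210 is covered: preferential rate 5% applies instead.
Duty = $197,523.24 × 5% = $9,876.16.
Line 2 (K-911, Fenovia, 2,997 kg, $631,228.14):
Base rate for K-911 is $7.79/kg.
Origin Fenovia qualifies under the Velador–Fenovia agreement and K-911 is covered: preferential rate Free applies instead.
Duty = $631,228.14 × 0% = $0.00.
Line 3 (C-978, Zorar, 22 units, $3,364.90):
Base rate for C-978 is 10.5%.
Additional duty on C-978 from Zorar: +22.9%. Applied ad valorem rate: 10.5% + 22.9% = 33.4%.
Duty = $3,364.90 × 33.4% = $1,123.88.
Total = $9,876.16 + $0.00 + $1,123.88 = $11,000.04.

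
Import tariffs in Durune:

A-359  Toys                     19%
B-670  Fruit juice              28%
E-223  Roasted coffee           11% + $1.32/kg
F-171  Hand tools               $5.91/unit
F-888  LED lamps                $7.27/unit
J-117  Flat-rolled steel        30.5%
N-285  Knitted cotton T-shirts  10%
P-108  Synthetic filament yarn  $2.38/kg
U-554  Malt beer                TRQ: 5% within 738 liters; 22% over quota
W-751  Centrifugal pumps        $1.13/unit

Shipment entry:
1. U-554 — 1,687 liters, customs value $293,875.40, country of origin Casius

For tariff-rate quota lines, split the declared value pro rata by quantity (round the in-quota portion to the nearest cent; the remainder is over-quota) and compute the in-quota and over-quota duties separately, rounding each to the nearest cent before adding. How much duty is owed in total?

$42,797.46

Line 1 (U-554, Casius, 1,687 liters, $293,875.40):
Code U-554 is under a tariff-rate quota (threshold 738 liters). In-quota: 738 liters at 5%; over-quota: 949 liters at 22%.
Pro-rata value split: in-quota = $293,875.40 × 738/1,687 = $128,559.60; over-quota = $293,875.40 − $128,559.60 = $165,315.80.
In-quota duty = $128,559.60 × 5% = $6,427.98. Over-quota duty = $165,315.80 × 22% = $36,369.48.
Line duty = $6,427.98 + $36,369.48 = $42,797.46.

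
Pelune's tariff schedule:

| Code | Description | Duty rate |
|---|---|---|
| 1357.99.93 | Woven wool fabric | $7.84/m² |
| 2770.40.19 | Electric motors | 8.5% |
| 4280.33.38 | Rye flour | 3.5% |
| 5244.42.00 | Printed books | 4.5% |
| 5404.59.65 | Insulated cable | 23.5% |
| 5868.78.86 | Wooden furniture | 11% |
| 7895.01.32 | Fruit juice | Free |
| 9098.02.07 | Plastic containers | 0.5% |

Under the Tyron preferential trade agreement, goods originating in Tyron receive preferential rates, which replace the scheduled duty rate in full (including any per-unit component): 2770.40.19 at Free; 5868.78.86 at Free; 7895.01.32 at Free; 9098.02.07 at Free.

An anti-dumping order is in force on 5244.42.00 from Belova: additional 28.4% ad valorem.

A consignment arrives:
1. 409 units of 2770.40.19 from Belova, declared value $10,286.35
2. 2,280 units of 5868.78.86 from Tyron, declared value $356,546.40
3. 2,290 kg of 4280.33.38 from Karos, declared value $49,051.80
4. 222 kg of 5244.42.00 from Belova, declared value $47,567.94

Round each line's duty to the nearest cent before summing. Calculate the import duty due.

Line 1 (2770.40.19, Belova, 409 units, $10,286.35):
Base rate for 2770.40.19 is 8.5%.
2770.40.19 has an FTA preferential rate, but origin Belova is not Tyron; base rate stands.
Duty = $10,286.35 × 8.5% = $874.34.
Line 2 (5868.78.86, Tyron, 2,280 units, $356,546.40):
Base rate for 5868.78.86 is 11%.
Origin Tyron qualifies under the Pelune–Tyron agreement and 5868.78.86 is covered: preferential rate Free applies instead.
Duty = $356,546.40 × 0% = $0.00.
Line 3 (4280.33.38, Karos, 2,290 kg, $49,051.80):
Base rate for 4280.33.38 is 3.5%.
Duty = $49,051.80 × 3.5% = $1,716.81.
Line 4 (5244.42.00, Belova, 222 kg, $47,567.94):
Base rate for 5244.42.00 is 4.5%.
Additional duty on 5244.42.00 from Belova: +28.4%. Applied ad valorem rate: 4.5% + 28.4% = 32.9%.
Duty = $47,567.94 × 32.9% = $15,649.85.
Total = $874.34 + $0.00 + $1,716.81 + $15,649.85 = $18,241.00.

$18,241.00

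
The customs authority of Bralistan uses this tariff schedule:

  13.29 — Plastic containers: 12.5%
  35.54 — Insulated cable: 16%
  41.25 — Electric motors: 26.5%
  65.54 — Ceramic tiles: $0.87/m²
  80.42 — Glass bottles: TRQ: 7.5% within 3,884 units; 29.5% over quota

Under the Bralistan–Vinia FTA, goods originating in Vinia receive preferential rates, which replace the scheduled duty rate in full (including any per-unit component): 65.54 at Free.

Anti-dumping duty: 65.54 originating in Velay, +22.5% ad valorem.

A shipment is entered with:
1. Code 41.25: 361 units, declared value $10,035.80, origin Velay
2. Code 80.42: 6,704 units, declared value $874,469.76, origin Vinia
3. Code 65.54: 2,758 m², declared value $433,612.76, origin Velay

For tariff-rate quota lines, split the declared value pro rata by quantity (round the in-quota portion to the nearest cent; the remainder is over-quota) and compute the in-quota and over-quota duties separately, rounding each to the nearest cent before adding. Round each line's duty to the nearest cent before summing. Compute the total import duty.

Line 1 (41.25, Velay, 361 units, $10,035.80):
Base rate for 41.25 is 26.5%.
Duty = $10,035.80 × 26.5% = $2,659.49.
Line 2 (80.42, Vinia, 6,704 units, $874,469.76):
Code 80.42 is under a tariff-rate quota (threshold 3,884 units). In-quota: 3,884 units at 7.5%; over-quota: 2,820 units at 29.5%.
Pro-rata value split: in-quota = $874,469.76 × 3,884/6,704 = $506,628.96; over-quota = $874,469.76 − $506,628.96 = $367,840.80.
In-quota duty = $506,628.96 × 7.5% = $37,997.17. Over-quota duty = $367,840.80 × 29.5% = $108,513.04.
Line duty = $37,997.17 + $108,513.04 = $146,510.21.
Line 3 (65.54, Velay, 2,758 m², $433,612.76):
Base rate for 65.54 is $0.87/m².
65.54 has an FTA preferential rate, but origin Velay is not Vinia; base rate stands.
Additional duty on 65.54 from Velay: +22.5% ad valorem. Applied ad valorem rate = 22.5%.
Duty = $433,612.76 × 22.5% + 2,758 × $0.87 = $99,962.33.
Total = $2,659.49 + $146,510.21 + $99,962.33 = $249,132.03.

$249,132.03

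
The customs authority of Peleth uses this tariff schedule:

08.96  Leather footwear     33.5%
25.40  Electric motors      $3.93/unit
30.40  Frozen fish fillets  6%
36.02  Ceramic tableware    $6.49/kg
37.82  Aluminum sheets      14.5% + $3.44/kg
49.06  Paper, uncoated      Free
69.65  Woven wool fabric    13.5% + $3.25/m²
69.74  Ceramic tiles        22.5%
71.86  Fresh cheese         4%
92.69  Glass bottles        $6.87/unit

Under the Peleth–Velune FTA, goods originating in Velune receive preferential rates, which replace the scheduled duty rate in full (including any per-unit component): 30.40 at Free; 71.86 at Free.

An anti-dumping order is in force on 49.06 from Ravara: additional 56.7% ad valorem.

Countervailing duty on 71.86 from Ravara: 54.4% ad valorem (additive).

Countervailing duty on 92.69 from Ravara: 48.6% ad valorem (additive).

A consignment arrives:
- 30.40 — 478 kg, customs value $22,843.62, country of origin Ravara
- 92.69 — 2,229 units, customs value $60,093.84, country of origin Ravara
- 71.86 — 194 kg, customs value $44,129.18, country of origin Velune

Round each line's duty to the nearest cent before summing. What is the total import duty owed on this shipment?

Line 1 (30.40, Ravara, 478 kg, $22,843.62):
Base rate for 30.40 is 6%.
30.40 has an FTA preferential rate, but origin Ravara is not Velune; base rate stands.
Duty = $22,843.62 × 6% = $1,370.62.
Line 2 (92.69, Ravara, 2,229 units, $60,093.84):
Base rate for 92.69 is $6.87/unit.
Additional duty on 92.69 from Ravara: +48.6% ad valorem. Applied ad valorem rate = 48.6%.
Duty = $60,093.84 × 48.6% + 2,229 × $6.87 = $44,518.84.
Line 3 (71.86, Velune, 194 kg, $44,129.18):
Base rate for 71.86 is 4%.
Origin Velune qualifies under the Peleth–Velune agreement and 71.86 is covered: preferential rate Free applies instead.
The additional-duty order on 71.86 targets Ravara, not Velune; it does not apply.
Duty = $44,129.18 × 0% = $0.00.
Total = $1,370.62 + $44,518.84 + $0.00 = $45,889.46.

$45,889.46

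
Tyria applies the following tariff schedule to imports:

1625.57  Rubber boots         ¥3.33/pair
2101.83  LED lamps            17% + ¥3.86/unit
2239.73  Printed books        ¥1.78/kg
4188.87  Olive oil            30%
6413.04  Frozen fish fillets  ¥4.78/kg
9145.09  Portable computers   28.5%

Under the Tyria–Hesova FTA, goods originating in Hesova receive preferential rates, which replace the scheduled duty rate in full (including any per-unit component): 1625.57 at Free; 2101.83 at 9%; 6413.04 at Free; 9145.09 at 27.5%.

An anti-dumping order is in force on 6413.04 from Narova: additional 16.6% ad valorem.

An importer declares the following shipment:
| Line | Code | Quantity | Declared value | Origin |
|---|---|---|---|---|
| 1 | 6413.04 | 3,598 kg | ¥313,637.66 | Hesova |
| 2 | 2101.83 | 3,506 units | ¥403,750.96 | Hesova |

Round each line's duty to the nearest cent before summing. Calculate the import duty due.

¥36,337.59

Line 1 (6413.04, Hesova, 3,598 kg, ¥313,637.66):
Base rate for 6413.04 is ¥4.78/kg.
Origin Hesova qualifies under the Tyria–Hesova agreement and 6413.04 is covered: preferential rate Free applies instead.
The additional-duty order on 6413.04 targets Narova, not Hesova; it does not apply.
Duty = ¥313,637.66 × 0% = ¥0.00.
Line 2 (2101.83, Hesova, 3,506 units, ¥403,750.96):
Base rate for 2101.83 is 17% + ¥3.86/unit.
Origin Hesova qualifies under the Tyria–Hesova agreement and 2101.83 is covered: preferential rate 9% applies instead.
Duty = ¥403,750.96 × 9% = ¥36,337.59.
Total = ¥0.00 + ¥36,337.59 = ¥36,337.59.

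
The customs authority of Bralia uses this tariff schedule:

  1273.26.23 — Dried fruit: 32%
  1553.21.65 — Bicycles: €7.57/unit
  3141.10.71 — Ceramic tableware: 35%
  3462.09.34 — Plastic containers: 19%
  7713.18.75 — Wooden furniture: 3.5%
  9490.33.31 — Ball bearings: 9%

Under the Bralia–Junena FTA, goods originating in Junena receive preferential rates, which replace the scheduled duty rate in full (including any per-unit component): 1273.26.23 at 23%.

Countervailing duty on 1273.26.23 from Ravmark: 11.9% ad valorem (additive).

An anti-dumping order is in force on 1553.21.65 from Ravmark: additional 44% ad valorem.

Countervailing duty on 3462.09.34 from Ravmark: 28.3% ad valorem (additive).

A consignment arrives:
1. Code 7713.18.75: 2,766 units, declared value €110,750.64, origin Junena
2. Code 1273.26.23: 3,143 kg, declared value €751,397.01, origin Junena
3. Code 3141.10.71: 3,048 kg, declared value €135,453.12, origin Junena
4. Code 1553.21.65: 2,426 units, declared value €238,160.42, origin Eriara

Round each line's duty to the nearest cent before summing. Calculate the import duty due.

Line 1 (7713.18.75, Junena, 2,766 units, €110,750.64):
Base rate for 7713.18.75 is 3.5%.
Origin Junena is the FTA partner but 7713.18.75 is not on the preference list; base rate stands.
Duty = €110,750.64 × 3.5% = €3,876.27.
Line 2 (1273.26.23, Junena, 3,143 kg, €751,397.01):
Base rate for 1273.26.23 is 32%.
Origin Junena qualifies under the Bralia–Junena agreement and 1273.26.23 is covered: preferential rate 23% applies instead.
The additional-duty order on 1273.26.23 targets Ravmark, not Junena; it does not apply.
Duty = €751,397.01 × 23% = €172,821.31.
Line 3 (3141.10.71, Junena, 3,048 kg, €135,453.12):
Base rate for 3141.10.71 is 35%.
Origin Junena is the FTA partner but 3141.10.71 is not on the preference list; base rate stands.
Duty = €135,453.12 × 35% = €47,408.59.
Line 4 (1553.21.65, Eriara, 2,426 units, €238,160.42):
Base rate for 1553.21.65 is €7.57/unit.
The additional-duty order on 1553.21.65 targets Ravmark, not Eriara; it does not apply.
Duty = 2,426 × €7.57 = €18,364.82.
Total = €3,876.27 + €172,821.31 + €47,408.59 + €18,364.82 = €242,470.99.

€242,470.99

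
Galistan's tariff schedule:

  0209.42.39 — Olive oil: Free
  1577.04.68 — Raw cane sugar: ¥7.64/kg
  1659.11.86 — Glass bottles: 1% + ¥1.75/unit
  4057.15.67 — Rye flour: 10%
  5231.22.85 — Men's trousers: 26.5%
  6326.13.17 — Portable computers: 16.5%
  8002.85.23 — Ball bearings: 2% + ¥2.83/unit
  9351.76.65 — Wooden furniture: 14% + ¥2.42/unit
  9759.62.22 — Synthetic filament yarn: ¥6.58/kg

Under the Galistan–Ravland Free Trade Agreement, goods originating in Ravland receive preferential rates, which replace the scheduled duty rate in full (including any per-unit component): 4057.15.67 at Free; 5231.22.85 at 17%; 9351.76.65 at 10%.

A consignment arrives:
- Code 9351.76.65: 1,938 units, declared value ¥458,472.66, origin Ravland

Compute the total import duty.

¥45,847.27

Line 1 (9351.76.65, Ravland, 1,938 units, ¥458,472.66):
Base rate for 9351.76.65 is 14% + ¥2.42/unit.
Origin Ravland qualifies under the Galistan–Ravland agreement and 9351.76.65 is covered: preferential rate 10% applies instead.
Duty = ¥458,472.66 × 10% = ¥45,847.27.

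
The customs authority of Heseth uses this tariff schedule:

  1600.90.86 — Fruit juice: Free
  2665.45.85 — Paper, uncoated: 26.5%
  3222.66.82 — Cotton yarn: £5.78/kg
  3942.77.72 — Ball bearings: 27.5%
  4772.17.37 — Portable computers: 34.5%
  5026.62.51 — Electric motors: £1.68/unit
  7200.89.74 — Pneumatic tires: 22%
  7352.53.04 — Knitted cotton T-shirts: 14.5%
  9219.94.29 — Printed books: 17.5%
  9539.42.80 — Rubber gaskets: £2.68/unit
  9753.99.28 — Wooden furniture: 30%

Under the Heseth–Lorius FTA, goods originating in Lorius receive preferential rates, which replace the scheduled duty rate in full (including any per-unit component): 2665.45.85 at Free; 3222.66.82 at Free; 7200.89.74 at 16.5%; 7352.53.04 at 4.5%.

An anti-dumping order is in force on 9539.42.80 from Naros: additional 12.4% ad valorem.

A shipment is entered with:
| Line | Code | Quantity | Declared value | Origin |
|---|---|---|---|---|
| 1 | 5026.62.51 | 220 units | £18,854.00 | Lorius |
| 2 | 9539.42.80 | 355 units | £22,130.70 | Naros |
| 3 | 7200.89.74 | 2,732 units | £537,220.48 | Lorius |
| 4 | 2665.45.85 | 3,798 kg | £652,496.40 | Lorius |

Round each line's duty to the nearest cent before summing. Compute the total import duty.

£92,706.59

Line 1 (5026.62.51, Lorius, 220 units, £18,854.00):
Base rate for 5026.62.51 is £1.68/unit.
Origin Lorius is the FTA partner but 5026.62.51 is not on the preference list; base rate stands.
Duty = 220 × £1.68 = £369.60.
Line 2 (9539.42.80, Naros, 355 units, £22,130.70):
Base rate for 9539.42.80 is £2.68/unit.
Additional duty on 9539.42.80 from Naros: +12.4% ad valorem. Applied ad valorem rate = 12.4%.
Duty = £22,130.70 × 12.4% + 355 × £2.68 = £3,695.61.
Line 3 (7200.89.74, Lorius, 2,732 units, £537,220.48):
Base rate for 7200.89.74 is 22%.
Origin Lorius qualifies under the Heseth–Lorius agreement and 7200.89.74 is covered: preferential rate 16.5% applies instead.
Duty = £537,220.48 × 16.5% = £88,641.38.
Line 4 (2665.45.85, Lorius, 3,798 kg, £652,496.40):
Base rate for 2665.45.85 is 26.5%.
Origin Lorius qualifies under the Heseth–Lorius agreement and 2665.45.85 is covered: preferential rate Free applies instead.
Duty = £652,496.40 × 0% = £0.00.
Total = £369.60 + £3,695.61 + £88,641.38 + £0.00 = £92,706.59.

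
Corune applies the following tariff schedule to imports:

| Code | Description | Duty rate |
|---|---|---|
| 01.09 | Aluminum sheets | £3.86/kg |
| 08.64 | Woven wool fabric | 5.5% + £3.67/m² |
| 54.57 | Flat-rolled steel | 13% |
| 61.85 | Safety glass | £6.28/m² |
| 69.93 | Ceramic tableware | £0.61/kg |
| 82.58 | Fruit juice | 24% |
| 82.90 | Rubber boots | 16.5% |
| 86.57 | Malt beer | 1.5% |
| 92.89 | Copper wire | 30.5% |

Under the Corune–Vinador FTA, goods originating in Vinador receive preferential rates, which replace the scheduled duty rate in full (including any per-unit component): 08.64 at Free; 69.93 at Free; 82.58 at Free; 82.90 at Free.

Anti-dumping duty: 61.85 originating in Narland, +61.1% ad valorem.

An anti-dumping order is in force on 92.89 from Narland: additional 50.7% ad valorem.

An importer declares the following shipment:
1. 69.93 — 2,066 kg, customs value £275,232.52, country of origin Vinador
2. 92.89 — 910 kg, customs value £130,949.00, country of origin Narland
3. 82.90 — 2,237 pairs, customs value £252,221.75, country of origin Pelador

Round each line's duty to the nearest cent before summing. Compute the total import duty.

£147,947.18

Line 1 (69.93, Vinador, 2,066 kg, £275,232.52):
Base rate for 69.93 is £0.61/kg.
Origin Vinador qualifies under the Corune–Vinador agreement and 69.93 is covered: preferential rate Free applies instead.
Duty = £275,232.52 × 0% = £0.00.
Line 2 (92.89, Narland, 910 kg, £130,949.00):
Base rate for 92.89 is 30.5%.
Additional duty on 92.89 from Narland: +50.7%. Applied ad valorem rate: 30.5% + 50.7% = 81.2%.
Duty = £130,949.00 × 81.2% = £106,330.59.
Line 3 (82.90, Pelador, 2,237 pairs, £252,221.75):
Base rate for 82.90 is 16.5%.
82.90 has an FTA preferential rate, but origin Pelador is not Vinador; base rate stands.
Duty = £252,221.75 × 16.5% = £41,616.59.
Total = £0.00 + £106,330.59 + £41,616.59 = £147,947.18.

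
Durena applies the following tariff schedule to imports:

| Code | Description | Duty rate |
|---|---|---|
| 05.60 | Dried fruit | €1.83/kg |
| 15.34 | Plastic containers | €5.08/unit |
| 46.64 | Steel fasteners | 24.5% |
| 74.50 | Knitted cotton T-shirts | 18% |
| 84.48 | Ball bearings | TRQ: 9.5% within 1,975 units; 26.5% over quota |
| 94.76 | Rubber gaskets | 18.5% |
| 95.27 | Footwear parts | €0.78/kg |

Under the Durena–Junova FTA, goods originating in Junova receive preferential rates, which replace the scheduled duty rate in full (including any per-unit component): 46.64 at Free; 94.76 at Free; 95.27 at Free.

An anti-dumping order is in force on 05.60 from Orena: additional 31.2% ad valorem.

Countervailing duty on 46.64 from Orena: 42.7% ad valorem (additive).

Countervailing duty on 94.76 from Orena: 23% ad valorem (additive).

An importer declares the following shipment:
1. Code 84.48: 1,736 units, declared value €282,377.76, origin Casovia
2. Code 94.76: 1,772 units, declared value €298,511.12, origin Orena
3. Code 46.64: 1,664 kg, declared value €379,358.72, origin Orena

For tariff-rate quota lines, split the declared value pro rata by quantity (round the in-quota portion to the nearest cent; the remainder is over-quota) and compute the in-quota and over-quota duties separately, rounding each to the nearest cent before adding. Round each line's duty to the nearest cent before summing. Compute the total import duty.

Line 1 (84.48, Casovia, 1,736 units, €282,377.76):
Code 84.48 is under a tariff-rate quota (threshold 1,975 units). Quantity 1,736 units is within the quota, so the in-quota rate 9.5% applies to the full value.
Duty = €282,377.76 × 9.5% = €26,825.89.
Line 2 (94.76, Orena, 1,772 units, €298,511.12):
Base rate for 94.76 is 18.5%.
94.76 has an FTA preferential rate, but origin Orena is not Junova; base rate stands.
Additional duty on 94.76 from Orena: +23%. Applied ad valorem rate: 18.5% + 23% = 41.5%.
Duty = €298,511.12 × 41.5% = €123,882.11.
Line 3 (46.64, Orena, 1,664 kg, €379,358.72):
Base rate for 46.64 is 24.5%.
46.64 has an FTA preferential rate, but origin Orena is not Junova; base rate stands.
Additional duty on 46.64 from Orena: +42.7%. Applied ad valorem rate: 24.5% + 42.7% = 67.2%.
Duty = €379,358.72 × 67.2% = €254,929.06.
Total = €26,825.89 + €123,882.11 + €254,929.06 = €405,637.06.

€405,637.06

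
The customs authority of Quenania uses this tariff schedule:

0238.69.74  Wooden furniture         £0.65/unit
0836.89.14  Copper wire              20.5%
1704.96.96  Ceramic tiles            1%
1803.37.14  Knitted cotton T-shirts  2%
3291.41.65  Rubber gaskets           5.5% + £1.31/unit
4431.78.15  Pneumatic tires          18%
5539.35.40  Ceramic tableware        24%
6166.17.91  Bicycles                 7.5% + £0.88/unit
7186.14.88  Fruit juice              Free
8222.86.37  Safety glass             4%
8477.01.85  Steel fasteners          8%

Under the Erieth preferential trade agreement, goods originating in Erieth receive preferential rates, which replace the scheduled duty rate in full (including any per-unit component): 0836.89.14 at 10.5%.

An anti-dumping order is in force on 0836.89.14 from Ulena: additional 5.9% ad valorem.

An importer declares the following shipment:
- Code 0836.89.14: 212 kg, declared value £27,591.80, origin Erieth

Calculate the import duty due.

£2,897.14

Line 1 (0836.89.14, Erieth, 212 kg, £27,591.80):
Base rate for 0836.89.14 is 20.5%.
Origin Erieth qualifies under the Quenania–Erieth agreement and 0836.89.14 is covered: preferential rate 10.5% applies instead.
The additional-duty order on 0836.89.14 targets Ulena, not Erieth; it does not apply.
Duty = £27,591.80 × 10.5% = £2,897.14.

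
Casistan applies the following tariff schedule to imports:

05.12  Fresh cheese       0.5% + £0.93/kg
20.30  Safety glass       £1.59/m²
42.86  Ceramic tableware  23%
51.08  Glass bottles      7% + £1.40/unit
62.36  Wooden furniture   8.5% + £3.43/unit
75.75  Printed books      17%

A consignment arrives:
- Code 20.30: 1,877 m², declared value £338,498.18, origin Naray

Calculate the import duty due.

Line 1 (20.30, Naray, 1,877 m², £338,498.18):
Base rate for 20.30 is £1.59/m².
Duty = 1,877 × £1.59 = £2,984.43.

£2,984.43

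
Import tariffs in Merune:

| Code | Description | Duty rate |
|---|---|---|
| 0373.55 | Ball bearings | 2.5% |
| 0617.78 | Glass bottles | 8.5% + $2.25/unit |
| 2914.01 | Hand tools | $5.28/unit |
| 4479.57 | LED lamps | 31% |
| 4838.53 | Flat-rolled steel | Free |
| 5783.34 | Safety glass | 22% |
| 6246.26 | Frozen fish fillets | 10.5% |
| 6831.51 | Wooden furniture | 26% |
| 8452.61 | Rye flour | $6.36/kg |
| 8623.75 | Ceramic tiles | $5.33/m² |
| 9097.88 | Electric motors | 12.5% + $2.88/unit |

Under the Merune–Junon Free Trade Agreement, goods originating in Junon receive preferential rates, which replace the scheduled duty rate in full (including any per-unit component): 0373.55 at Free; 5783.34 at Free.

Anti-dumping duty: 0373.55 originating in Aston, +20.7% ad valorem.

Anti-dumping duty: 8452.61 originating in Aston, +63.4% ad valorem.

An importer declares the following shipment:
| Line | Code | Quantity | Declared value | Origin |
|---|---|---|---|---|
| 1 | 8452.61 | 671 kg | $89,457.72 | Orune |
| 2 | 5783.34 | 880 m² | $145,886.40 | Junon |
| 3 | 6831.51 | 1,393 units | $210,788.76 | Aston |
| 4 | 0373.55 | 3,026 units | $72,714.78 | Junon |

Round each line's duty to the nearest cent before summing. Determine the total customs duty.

$59,072.64

Line 1 (8452.61, Orune, 671 kg, $89,457.72):
Base rate for 8452.61 is $6.36/kg.
The additional-duty order on 8452.61 targets Aston, not Orune; it does not apply.
Duty = 671 × $6.36 = $4,267.56.
Line 2 (5783.34, Junon, 880 m², $145,886.40):
Base rate for 5783.34 is 22%.
Origin Junon qualifies under the Merune–Junon agreement and 5783.34 is covered: preferential rate Free applies instead.
Duty = $145,886.40 × 0% = $0.00.
Line 3 (6831.51, Aston, 1,393 units, $210,788.76):
Base rate for 6831.51 is 26%.
Duty = $210,788.76 × 26% = $54,805.08.
Line 4 (0373.55, Junon, 3,026 units, $72,714.78):
Base rate for 0373.55 is 2.5%.
Origin Junon qualifies under the Merune–Junon agreement and 0373.55 is covered: preferential rate Free applies instead.
The additional-duty order on 0373.55 targets Aston, not Junon; it does not apply.
Duty = $72,714.78 × 0% = $0.00.
Total = $4,267.56 + $0.00 + $54,805.08 + $0.00 = $59,072.64.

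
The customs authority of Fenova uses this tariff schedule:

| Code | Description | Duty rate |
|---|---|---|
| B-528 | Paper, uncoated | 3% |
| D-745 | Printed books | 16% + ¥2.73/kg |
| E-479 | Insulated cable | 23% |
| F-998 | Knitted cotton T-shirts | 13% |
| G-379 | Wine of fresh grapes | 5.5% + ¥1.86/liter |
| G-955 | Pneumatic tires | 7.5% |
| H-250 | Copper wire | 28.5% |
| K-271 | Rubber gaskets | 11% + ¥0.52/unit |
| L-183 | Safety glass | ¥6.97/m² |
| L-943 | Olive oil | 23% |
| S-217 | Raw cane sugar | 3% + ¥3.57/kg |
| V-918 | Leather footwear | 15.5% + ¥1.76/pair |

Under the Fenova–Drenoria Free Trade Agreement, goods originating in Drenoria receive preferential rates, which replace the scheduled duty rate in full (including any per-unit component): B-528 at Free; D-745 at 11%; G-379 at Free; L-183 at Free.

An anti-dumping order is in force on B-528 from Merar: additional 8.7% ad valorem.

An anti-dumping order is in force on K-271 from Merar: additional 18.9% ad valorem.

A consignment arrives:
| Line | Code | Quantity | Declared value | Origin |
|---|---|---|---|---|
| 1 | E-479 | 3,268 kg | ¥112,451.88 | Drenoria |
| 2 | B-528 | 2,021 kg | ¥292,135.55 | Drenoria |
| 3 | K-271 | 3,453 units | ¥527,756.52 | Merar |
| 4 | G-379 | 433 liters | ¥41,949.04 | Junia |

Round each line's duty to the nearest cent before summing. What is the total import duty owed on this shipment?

¥188,571.27

Line 1 (E-479, Drenoria, 3,268 kg, ¥112,451.88):
Base rate for E-479 is 23%.
Origin Drenoria is the FTA partner but E-479 is not on the preference list; base rate stands.
Duty = ¥112,451.88 × 23% = ¥25,863.93.
Line 2 (B-528, Drenoria, 2,021 kg, ¥292,135.55):
Base rate for B-528 is 3%.
Origin Drenoria qualifies under the Fenova–Drenoria agreement and B-528 is covered: preferential rate Free applies instead.
The additional-duty order on B-528 targets Merar, not Drenoria; it does not apply.
Duty = ¥292,135.55 × 0% = ¥0.00.
Line 3 (K-271, Merar, 3,453 units, ¥527,756.52):
Base rate for K-271 is 11% + ¥0.52/unit.
Additional duty on K-271 from Merar: +18.9%. Applied ad valorem rate: 11% + 18.9% = 29.9%.
Duty = ¥527,756.52 × 29.9% + 3,453 × ¥0.52 = ¥159,594.76.
Line 4 (G-379, Junia, 433 liters, ¥41,949.04):
Base rate for G-379 is 5.5% + ¥1.86/liter.
G-379 has an FTA preferential rate, but origin Junia is not Drenoria; base rate stands.
Duty = ¥41,949.04 × 5.5% + 433 × ¥1.86 = ¥3,112.58.
Total = ¥25,863.93 + ¥0.00 + ¥159,594.76 + ¥3,112.58 = ¥188,571.27.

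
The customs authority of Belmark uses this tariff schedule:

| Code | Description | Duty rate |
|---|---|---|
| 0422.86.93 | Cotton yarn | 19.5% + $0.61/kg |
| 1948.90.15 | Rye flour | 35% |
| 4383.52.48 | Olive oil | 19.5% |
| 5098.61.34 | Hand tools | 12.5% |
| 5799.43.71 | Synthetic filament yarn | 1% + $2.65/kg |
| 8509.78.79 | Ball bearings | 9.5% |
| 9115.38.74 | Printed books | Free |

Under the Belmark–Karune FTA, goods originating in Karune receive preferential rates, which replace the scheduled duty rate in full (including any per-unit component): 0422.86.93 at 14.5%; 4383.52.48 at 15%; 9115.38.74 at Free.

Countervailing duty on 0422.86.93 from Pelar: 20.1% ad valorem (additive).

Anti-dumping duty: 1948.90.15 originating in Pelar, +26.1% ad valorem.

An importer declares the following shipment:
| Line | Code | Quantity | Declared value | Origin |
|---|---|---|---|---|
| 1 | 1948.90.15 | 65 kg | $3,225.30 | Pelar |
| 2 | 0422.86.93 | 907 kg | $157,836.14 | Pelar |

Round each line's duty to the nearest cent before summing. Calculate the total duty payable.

$65,027.04

Line 1 (1948.90.15, Pelar, 65 kg, $3,225.30):
Base rate for 1948.90.15 is 35%.
Additional duty on 1948.90.15 from Pelar: +26.1%. Applied ad valorem rate: 35% + 26.1% = 61.1%.
Duty = $3,225.30 × 61.1% = $1,970.66.
Line 2 (0422.86.93, Pelar, 907 kg, $157,836.14):
Base rate for 0422.86.93 is 19.5% + $0.61/kg.
0422.86.93 has an FTA preferential rate, but origin Pelar is not Karune; base rate stands.
Additional duty on 0422.86.93 from Pelar: +20.1%. Applied ad valorem rate: 19.5% + 20.1% = 39.6%.
Duty = $157,836.14 × 39.6% + 907 × $0.61 = $63,056.38.
Total = $1,970.66 + $63,056.38 = $65,027.04.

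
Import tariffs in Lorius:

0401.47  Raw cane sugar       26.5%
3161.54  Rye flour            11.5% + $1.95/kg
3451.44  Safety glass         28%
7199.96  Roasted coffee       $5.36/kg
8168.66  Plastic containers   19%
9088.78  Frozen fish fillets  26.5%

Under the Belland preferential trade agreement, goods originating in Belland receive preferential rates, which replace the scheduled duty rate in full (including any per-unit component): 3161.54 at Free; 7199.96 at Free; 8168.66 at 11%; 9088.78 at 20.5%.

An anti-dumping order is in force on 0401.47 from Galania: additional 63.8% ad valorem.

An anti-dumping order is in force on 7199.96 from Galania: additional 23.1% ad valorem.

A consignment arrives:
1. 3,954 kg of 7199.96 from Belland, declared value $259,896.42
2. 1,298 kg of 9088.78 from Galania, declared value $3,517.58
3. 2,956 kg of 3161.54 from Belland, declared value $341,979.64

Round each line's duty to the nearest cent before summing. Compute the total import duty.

Line 1 (7199.96, Belland, 3,954 kg, $259,896.42):
Base rate for 7199.96 is $5.36/kg.
Origin Belland qualifies under the Lorius–Belland agreement and 7199.96 is covered: preferential rate Free applies instead.
The additional-duty order on 7199.96 targets Galania, not Belland; it does not apply.
Duty = $259,896.42 × 0% = $0.00.
Line 2 (9088.78, Galania, 1,298 kg, $3,517.58):
Base rate for 9088.78 is 26.5%.
9088.78 has an FTA preferential rate, but origin Galania is not Belland; base rate stands.
Duty = $3,517.58 × 26.5% = $932.16.
Line 3 (3161.54, Belland, 2,956 kg, $341,979.64):
Base rate for 3161.54 is 11.5% + $1.95/kg.
Origin Belland qualifies under the Lorius–Belland agreement and 3161.54 is covered: preferential rate Free applies instead.
Duty = $341,979.64 × 0% = $0.00.
Total = $0.00 + $932.16 + $0.00 = $932.16.

$932.16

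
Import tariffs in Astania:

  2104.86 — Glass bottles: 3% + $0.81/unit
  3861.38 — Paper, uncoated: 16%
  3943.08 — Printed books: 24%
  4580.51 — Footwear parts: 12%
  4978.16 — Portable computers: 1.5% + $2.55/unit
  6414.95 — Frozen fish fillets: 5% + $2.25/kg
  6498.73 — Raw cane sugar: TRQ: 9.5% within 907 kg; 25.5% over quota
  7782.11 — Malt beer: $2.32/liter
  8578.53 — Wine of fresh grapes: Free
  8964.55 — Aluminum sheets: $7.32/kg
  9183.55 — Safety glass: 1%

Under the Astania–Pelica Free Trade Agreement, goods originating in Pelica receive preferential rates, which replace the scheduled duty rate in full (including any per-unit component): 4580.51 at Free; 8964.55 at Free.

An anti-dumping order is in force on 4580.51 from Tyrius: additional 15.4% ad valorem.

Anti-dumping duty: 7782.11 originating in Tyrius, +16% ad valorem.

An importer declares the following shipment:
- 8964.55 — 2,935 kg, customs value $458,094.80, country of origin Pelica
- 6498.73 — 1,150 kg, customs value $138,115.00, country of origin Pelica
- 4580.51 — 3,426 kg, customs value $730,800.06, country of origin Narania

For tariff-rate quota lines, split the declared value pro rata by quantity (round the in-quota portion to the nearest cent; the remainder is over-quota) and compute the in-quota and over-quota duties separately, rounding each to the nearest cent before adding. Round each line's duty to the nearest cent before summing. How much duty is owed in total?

Line 1 (8964.55, Pelica, 2,935 kg, $458,094.80):
Base rate for 8964.55 is $7.32/kg.
Origin Pelica qualifies under the Astania–Pelica agreement and 8964.55 is covered: preferential rate Free applies instead.
Duty = $458,094.80 × 0% = $0.00.
Line 2 (6498.73, Pelica, 1,150 kg, $138,115.00):
Code 6498.73 is under a tariff-rate quota (threshold 907 kg). In-quota: 907 kg at 9.5%; over-quota: 243 kg at 25.5%.
Pro-rata value split: in-quota = $138,115.00 × 907/1,150 = $108,930.70; over-quota = $138,115.00 − $108,930.70 = $29,184.30.
In-quota duty = $108,930.70 × 9.5% = $10,348.42. Over-quota duty = $29,184.30 × 25.5% = $7,442.00.
Line duty = $10,348.42 + $7,442.00 = $17,790.42.
Line 3 (4580.51, Narania, 3,426 kg, $730,800.06):
Base rate for 4580.51 is 12%.
4580.51 has an FTA preferential rate, but origin Narania is not Pelica; base rate stands.
The additional-duty order on 4580.51 targets Tyrius, not Narania; it does not apply.
Duty = $730,800.06 × 12% = $87,696.01.
Total = $0.00 + $17,790.42 + $87,696.01 = $105,486.43.

$105,486.43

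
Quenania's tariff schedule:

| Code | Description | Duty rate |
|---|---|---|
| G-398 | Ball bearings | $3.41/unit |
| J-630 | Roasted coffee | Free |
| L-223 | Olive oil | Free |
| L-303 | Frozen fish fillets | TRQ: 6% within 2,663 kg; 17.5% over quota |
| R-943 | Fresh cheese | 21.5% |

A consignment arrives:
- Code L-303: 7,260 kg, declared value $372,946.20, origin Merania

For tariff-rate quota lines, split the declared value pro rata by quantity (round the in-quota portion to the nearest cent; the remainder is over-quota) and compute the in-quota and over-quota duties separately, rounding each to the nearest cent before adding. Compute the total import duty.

Line 1 (L-303, Merania, 7,260 kg, $372,946.20):
Code L-303 is under a tariff-rate quota (threshold 2,663 kg). In-quota: 2,663 kg at 6%; over-quota: 4,597 kg at 17.5%.
Pro-rata value split: in-quota = $372,946.20 × 2,663/7,260 = $136,798.31; over-quota = $372,946.20 − $136,798.31 = $236,147.89.
In-quota duty = $136,798.31 × 6% = $8,207.90. Over-quota duty = $236,147.89 × 17.5% = $41,325.88.
Line duty = $8,207.90 + $41,325.88 = $49,533.78.

$49,533.78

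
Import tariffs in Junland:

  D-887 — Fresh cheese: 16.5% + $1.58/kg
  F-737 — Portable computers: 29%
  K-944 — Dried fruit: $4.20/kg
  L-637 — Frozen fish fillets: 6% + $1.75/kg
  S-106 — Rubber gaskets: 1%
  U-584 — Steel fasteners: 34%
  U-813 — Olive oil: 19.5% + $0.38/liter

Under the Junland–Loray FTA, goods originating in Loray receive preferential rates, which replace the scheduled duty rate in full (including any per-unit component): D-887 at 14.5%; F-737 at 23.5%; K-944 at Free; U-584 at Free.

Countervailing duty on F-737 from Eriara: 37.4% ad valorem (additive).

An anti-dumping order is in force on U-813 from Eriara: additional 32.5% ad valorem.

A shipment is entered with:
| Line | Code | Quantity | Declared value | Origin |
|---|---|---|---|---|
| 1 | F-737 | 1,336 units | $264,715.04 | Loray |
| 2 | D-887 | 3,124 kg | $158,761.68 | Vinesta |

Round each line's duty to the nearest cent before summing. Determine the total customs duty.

$93,339.63

Line 1 (F-737, Loray, 1,336 units, $264,715.04):
Base rate for F-737 is 29%.
Origin Loray qualifies under the Junland–Loray agreement and F-737 is covered: preferential rate 23.5% applies instead.
The additional-duty order on F-737 targets Eriara, not Loray; it does not apply.
Duty = $264,715.04 × 23.5% = $62,208.03.
Line 2 (D-887, Vinesta, 3,124 kg, $158,761.68):
Base rate for D-887 is 16.5% + $1.58/kg.
D-887 has an FTA preferential rate, but origin Vinesta is not Loray; base rate stands.
Duty = $158,761.68 × 16.5% + 3,124 × $1.58 = $31,131.60.
Total = $62,208.03 + $31,131.60 = $93,339.63.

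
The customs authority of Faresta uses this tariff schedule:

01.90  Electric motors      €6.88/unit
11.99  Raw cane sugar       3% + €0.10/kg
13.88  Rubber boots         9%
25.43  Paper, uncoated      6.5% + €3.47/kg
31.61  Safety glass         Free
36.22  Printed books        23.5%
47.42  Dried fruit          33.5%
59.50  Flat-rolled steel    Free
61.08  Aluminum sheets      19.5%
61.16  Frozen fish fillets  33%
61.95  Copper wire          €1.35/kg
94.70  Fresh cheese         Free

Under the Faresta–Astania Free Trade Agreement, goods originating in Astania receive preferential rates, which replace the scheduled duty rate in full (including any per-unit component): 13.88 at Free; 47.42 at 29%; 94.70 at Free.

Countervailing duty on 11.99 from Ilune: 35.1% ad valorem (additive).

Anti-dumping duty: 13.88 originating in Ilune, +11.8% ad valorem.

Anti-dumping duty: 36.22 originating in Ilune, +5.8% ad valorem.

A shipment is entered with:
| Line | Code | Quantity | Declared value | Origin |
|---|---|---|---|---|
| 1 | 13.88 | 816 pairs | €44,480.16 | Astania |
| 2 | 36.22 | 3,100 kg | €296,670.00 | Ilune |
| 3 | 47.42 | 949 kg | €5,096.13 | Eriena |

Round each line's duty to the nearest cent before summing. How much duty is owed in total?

€88,631.51

Line 1 (13.88, Astania, 816 pairs, €44,480.16):
Base rate for 13.88 is 9%.
Origin Astania qualifies under the Faresta–Astania agreement and 13.88 is covered: preferential rate Free applies instead.
The additional-duty order on 13.88 targets Ilune, not Astania; it does not apply.
Duty = €44,480.16 × 0% = €0.00.
Line 2 (36.22, Ilune, 3,100 kg, €296,670.00):
Base rate for 36.22 is 23.5%.
Additional duty on 36.22 from Ilune: +5.8%. Applied ad valorem rate: 23.5% + 5.8% = 29.3%.
Duty = €296,670.00 × 29.3% = €86,924.31.
Line 3 (47.42, Eriena, 949 kg, €5,096.13):
Base rate for 47.42 is 33.5%.
47.42 has an FTA preferential rate, but origin Eriena is not Astania; base rate stands.
Duty = €5,096.13 × 33.5% = €1,707.20.
Total = €0.00 + €86,924.31 + €1,707.20 = €88,631.51.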